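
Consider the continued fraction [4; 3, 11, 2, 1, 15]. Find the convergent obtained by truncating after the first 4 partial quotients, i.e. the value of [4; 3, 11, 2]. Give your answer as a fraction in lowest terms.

Start with 2.
11 + 1/(2/1) = 11 + 1/2 = 23/2
3 + 1/(23/2) = 3 + 2/23 = 71/23
4 + 1/(71/23) = 4 + 23/71 = 307/71

307/71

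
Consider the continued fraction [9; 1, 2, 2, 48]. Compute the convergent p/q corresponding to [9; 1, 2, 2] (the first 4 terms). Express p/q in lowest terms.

68/7

Work from the innermost term outward:
Start with 2.
2 + 1/(2/1) = 2 + 1/2 = 5/2
1 + 1/(5/2) = 1 + 2/5 = 7/5
9 + 1/(7/5) = 9 + 5/7 = 68/7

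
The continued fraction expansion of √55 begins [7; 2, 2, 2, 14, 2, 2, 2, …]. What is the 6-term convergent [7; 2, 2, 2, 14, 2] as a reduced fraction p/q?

Collapse the nested fraction from the inside out:
Start with 2.
14 + 1/(2/1) = 14 + 1/2 = 29/2
2 + 1/(29/2) = 2 + 2/29 = 60/29
2 + 1/(60/29) = 2 + 29/60 = 149/60
2 + 1/(149/60) = 2 + 60/149 = 358/149
7 + 1/(358/149) = 7 + 149/358 = 2655/358

2655/358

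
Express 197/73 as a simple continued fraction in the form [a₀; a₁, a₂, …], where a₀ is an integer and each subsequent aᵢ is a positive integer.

[2; 1, 2, 3, 7]

197 ÷ 73 → quotient 2, remainder 51
73 ÷ 51 → quotient 1, remainder 22
51 ÷ 22 → quotient 2, remainder 7
22 ÷ 7 → quotient 3, remainder 1
7 ÷ 1 → quotient 7, remainder 0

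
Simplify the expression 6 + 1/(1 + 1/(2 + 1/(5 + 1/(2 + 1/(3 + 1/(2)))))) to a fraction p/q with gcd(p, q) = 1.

1852/277

a_0 = 6: 6/1
a_1 = 1: 7/1
a_2 = 2: 20/3
a_3 = 5: 107/16
a_4 = 2: 234/35
a_5 = 3: 809/121
a_6 = 2: 1852/277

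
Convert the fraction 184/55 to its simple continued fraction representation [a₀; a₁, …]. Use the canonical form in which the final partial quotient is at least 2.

[3; 2, 1, 8, 2]

Run the Euclidean algorithm, recording each quotient:
⌊184/55⌋ = 3, remainder 19
⌊55/19⌋ = 2, remainder 17
⌊19/17⌋ = 1, remainder 2
⌊17/2⌋ = 8, remainder 1
⌊2/1⌋ = 2, remainder 0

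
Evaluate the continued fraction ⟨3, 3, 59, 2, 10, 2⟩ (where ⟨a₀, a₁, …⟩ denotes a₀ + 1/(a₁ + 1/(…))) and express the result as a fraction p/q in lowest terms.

Start with 2.
10 + 1/(2/1) = 10 + 1/2 = 21/2
2 + 1/(21/2) = 2 + 2/21 = 44/21
59 + 1/(44/21) = 59 + 21/44 = 2617/44
3 + 1/(2617/44) = 3 + 44/2617 = 7895/2617
3 + 1/(7895/2617) = 3 + 2617/7895 = 26302/7895

26302/7895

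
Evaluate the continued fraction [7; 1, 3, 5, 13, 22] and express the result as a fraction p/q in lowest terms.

a_0 = 7: 7/1
a_1 = 1: 8/1
a_2 = 3: 31/4
a_3 = 5: 163/21
a_4 = 13: 2150/277
a_5 = 22: 47463/6115

47463/6115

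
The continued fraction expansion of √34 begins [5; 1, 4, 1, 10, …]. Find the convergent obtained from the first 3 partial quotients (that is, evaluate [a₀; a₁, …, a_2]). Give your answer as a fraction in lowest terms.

Compute successive convergents:
a_0 = 5: 5/1
a_1 = 1: 6/1
a_2 = 4: 29/5

29/5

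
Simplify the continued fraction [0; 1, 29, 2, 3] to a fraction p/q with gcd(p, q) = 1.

Start with 3.
2 + 1/(3/1) = 2 + 1/3 = 7/3
29 + 1/(7/3) = 29 + 3/7 = 206/7
1 + 1/(206/7) = 1 + 7/206 = 213/206
0 + 1/(213/206) = 0 + 206/213 = 206/213

206/213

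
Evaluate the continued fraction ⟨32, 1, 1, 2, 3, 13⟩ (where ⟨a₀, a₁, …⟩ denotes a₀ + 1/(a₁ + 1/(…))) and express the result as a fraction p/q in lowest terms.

a_0 = 32: 32/1
a_1 = 1: 33/1
a_2 = 1: 65/2
a_3 = 2: 163/5
a_4 = 3: 554/17
a_5 = 13: 7365/226

7365/226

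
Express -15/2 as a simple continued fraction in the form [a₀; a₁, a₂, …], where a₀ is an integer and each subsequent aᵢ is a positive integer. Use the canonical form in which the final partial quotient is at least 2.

[-8; 2]

Repeatedly divide and take the remainder:
-15 = -8·2 + 1, so a_0 = -8
2 = 2·1 + 0, so a_1 = 2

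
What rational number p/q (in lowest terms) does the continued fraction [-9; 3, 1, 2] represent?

Starting at the tail and folding back:
Start with 2.
1 + 1/(2/1) = 1 + 1/2 = 3/2
3 + 1/(3/2) = 3 + 2/3 = 11/3
-9 + 1/(11/3) = -9 + 3/11 = -96/11

-96/11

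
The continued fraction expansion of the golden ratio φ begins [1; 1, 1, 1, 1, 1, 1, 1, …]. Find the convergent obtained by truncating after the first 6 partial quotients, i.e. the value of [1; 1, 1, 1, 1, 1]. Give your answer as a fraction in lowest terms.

Collapse the nested fraction from the inside out:
Start with 1.
1 + 1/(1/1) = 1 + 1/1 = 2/1
1 + 1/(2/1) = 1 + 1/2 = 3/2
1 + 1/(3/2) = 1 + 2/3 = 5/3
1 + 1/(5/3) = 1 + 3/5 = 8/5
1 + 1/(8/5) = 1 + 5/8 = 13/8

13/8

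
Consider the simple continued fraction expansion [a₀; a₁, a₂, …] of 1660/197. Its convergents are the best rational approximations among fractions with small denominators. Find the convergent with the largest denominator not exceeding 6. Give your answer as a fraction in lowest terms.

List convergents until the denominator exceeds the bound:
a_0 = 8: 8/1  (≤ bound)
a_1 = 2: 17/2  (≤ bound)
a_2 = 2: 42/5  (≤ bound)
a_3 = 1: 59/7  (> 6, stop)

42/5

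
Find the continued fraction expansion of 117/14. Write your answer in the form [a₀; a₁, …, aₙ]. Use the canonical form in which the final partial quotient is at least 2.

[8; 2, 1, 4]

117 ÷ 14 → quotient 8, remainder 5
14 ÷ 5 → quotient 2, remainder 4
5 ÷ 4 → quotient 1, remainder 1
4 ÷ 1 → quotient 4, remainder 0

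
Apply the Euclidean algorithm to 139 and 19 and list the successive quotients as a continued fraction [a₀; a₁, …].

[7; 3, 6]

⌊139/19⌋ = 7, remainder 6
⌊19/6⌋ = 3, remainder 1
⌊6/1⌋ = 6, remainder 0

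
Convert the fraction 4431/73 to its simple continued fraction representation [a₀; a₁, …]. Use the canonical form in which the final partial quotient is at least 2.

⌊4431/73⌋ = 60, remainder 51
⌊73/51⌋ = 1, remainder 22
⌊51/22⌋ = 2, remainder 7
⌊22/7⌋ = 3, remainder 1
⌊7/1⌋ = 7, remainder 0

[60; 1, 2, 3, 7]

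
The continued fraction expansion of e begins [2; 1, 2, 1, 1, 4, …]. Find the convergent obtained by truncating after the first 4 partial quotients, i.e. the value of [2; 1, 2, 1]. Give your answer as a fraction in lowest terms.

Collapse the nested fraction from the inside out:
Start with 1.
2 + 1/(1/1) = 2 + 1/1 = 3/1
1 + 1/(3/1) = 1 + 1/3 = 4/3
2 + 1/(4/3) = 2 + 3/4 = 11/4

11/4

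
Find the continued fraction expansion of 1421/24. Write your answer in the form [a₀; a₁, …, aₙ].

Run the Euclidean algorithm, recording each quotient:
⌊1421/24⌋ = 59, remainder 5
⌊24/5⌋ = 4, remainder 4
⌊5/4⌋ = 1, remainder 1
⌊4/1⌋ = 4, remainder 0

[59; 4, 1, 4]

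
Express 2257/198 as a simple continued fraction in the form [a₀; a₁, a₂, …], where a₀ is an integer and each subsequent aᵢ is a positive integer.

[11; 2, 1, 1, 39]

Repeatedly divide and take the remainder:
2257 = 11·198 + 79, so a_0 = 11
198 = 2·79 + 40, so a_1 = 2
79 = 1·40 + 39, so a_2 = 1
40 = 1·39 + 1, so a_3 = 1
39 = 39·1 + 0, so a_4 = 39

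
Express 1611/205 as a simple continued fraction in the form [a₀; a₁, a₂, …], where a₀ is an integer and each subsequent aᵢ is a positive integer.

Repeatedly divide and take the remainder:
1611 = 7·205 + 176, so a_0 = 7
205 = 1·176 + 29, so a_1 = 1
176 = 6·29 + 2, so a_2 = 6
29 = 14·2 + 1, so a_3 = 14
2 = 2·1 + 0, so a_4 = 2

[7; 1, 6, 14, 2]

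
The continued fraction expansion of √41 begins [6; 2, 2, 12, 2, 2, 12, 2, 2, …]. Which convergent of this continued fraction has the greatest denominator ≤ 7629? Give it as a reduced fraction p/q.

a_0 = 6: 6/1  (≤ bound)
a_1 = 2: 13/2  (≤ bound)
a_2 = 2: 32/5  (≤ bound)
a_3 = 12: 397/62  (≤ bound)
a_4 = 2: 826/129  (≤ bound)
a_5 = 2: 2049/320  (≤ bound)
a_6 = 12: 25414/3969  (≤ bound)
a_7 = 2: 52877/8258  (> 7629, stop)

25414/3969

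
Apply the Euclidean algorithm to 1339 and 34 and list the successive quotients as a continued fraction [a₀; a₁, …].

⌊1339/34⌋ = 39, remainder 13
⌊34/13⌋ = 2, remainder 8
⌊13/8⌋ = 1, remainder 5
⌊8/5⌋ = 1, remainder 3
⌊5/3⌋ = 1, remainder 2
⌊3/2⌋ = 1, remainder 1
⌊2/1⌋ = 2, remainder 0

[39; 2, 1, 1, 1, 1, 2]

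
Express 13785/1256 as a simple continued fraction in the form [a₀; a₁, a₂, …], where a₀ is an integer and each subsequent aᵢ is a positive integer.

Apply division with remainder until the remainder is 0:
⌊13785/1256⌋ = 10, remainder 1225
⌊1256/1225⌋ = 1, remainder 31
⌊1225/31⌋ = 39, remainder 16
⌊31/16⌋ = 1, remainder 15
⌊16/15⌋ = 1, remainder 1
⌊15/1⌋ = 15, remainder 0

[10; 1, 39, 1, 1, 15]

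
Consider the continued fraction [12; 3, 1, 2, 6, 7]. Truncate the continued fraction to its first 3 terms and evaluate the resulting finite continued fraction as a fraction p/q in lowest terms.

Work from the innermost term outward:
Start with 1.
3 + 1/(1/1) = 3 + 1/1 = 4/1
12 + 1/(4/1) = 12 + 1/4 = 49/4

49/4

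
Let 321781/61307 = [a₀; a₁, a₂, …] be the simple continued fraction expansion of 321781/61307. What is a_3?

Repeatedly divide and take the remainder:
321781 = 5·61307 + 15246, so a_0 = 5
61307 = 4·15246 + 323, so a_1 = 4
15246 = 47·323 + 65, so a_2 = 47
323 = 4·65 + 63, so a_3 = 4

4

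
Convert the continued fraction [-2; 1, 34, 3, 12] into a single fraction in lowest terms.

Collapse the nested fraction from the inside out:
Start with 12.
3 + 1/(12/1) = 3 + 1/12 = 37/12
34 + 1/(37/12) = 34 + 12/37 = 1270/37
1 + 1/(1270/37) = 1 + 37/1270 = 1307/1270
-2 + 1/(1307/1270) = -2 + 1270/1307 = -1344/1307

-1344/1307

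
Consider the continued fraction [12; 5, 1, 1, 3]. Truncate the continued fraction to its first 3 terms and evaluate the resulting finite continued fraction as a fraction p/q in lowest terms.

Start with 1.
5 + 1/(1/1) = 5 + 1/1 = 6/1
12 + 1/(6/1) = 12 + 1/6 = 73/6

73/6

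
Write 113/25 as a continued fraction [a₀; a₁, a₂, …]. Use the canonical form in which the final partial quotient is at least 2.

⌊113/25⌋ = 4, remainder 13
⌊25/13⌋ = 1, remainder 12
⌊13/12⌋ = 1, remainder 1
⌊12/1⌋ = 12, remainder 0

[4; 1, 1, 12]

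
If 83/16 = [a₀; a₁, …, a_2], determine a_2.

⌊83/16⌋ = 5, remainder 3
⌊16/3⌋ = 5, remainder 1
⌊3/1⌋ = 3, remainder 0

3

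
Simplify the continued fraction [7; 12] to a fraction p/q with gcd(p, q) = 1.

Starting at the tail and folding back:
Start with 12.
7 + 1/(12/1) = 7 + 1/12 = 85/12

85/12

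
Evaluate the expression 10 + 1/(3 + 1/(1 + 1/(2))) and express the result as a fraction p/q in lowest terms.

Work from the innermost term outward:
Start with 2.
1 + 1/(2/1) = 1 + 1/2 = 3/2
3 + 1/(3/2) = 3 + 2/3 = 11/3
10 + 1/(11/3) = 10 + 3/11 = 113/11

113/11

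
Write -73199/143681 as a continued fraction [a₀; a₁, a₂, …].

Repeatedly divide and take the remainder:
⌊-73199/143681⌋ = -1, remainder 70482
⌊143681/70482⌋ = 2, remainder 2717
⌊70482/2717⌋ = 25, remainder 2557
⌊2717/2557⌋ = 1, remainder 160
⌊2557/160⌋ = 15, remainder 157
⌊160/157⌋ = 1, remainder 3
⌊157/3⌋ = 52, remainder 1
⌊3/1⌋ = 3, remainder 0

[-1; 2, 25, 1, 15, 1, 52, 3]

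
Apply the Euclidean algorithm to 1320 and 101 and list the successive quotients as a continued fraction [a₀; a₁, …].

[13; 14, 2, 3]

Repeatedly divide and take the remainder:
⌊1320/101⌋ = 13, remainder 7
⌊101/7⌋ = 14, remainder 3
⌊7/3⌋ = 2, remainder 1
⌊3/1⌋ = 3, remainder 0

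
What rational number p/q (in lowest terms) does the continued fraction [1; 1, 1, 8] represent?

26/17

Work from the innermost term outward:
Start with 8.
1 + 1/(8/1) = 1 + 1/8 = 9/8
1 + 1/(9/8) = 1 + 8/9 = 17/9
1 + 1/(17/9) = 1 + 9/17 = 26/17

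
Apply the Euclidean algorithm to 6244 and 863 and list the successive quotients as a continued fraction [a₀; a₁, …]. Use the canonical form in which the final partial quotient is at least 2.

[7; 4, 3, 1, 50]

Repeatedly divide and take the remainder:
6244 ÷ 863 → quotient 7, remainder 203
863 ÷ 203 → quotient 4, remainder 51
203 ÷ 51 → quotient 3, remainder 50
51 ÷ 50 → quotient 1, remainder 1
50 ÷ 1 → quotient 50, remainder 0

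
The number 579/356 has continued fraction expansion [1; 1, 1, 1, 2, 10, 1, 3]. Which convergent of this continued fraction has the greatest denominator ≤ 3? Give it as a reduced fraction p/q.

5/3

List convergents until the denominator exceeds the bound:
a_0 = 1: 1/1  (≤ bound)
a_1 = 1: 2/1  (≤ bound)
a_2 = 1: 3/2  (≤ bound)
a_3 = 1: 5/3  (≤ bound)
a_4 = 2: 13/8  (> 3, stop)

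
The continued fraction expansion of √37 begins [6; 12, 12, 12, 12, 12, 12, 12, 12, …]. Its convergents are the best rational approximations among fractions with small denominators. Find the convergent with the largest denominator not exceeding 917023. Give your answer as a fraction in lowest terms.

1555849/255780

a_0 = 6: 6/1  (≤ bound)
a_1 = 12: 73/12  (≤ bound)
a_2 = 12: 882/145  (≤ bound)
a_3 = 12: 10657/1752  (≤ bound)
a_4 = 12: 128766/21169  (≤ bound)
a_5 = 12: 1555849/255780  (≤ bound)
a_6 = 12: 18798954/3090529  (> 917023, stop)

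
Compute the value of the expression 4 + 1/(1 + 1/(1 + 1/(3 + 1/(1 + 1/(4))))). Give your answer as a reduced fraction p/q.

Starting at the tail and folding back:
Start with 4.
1 + 1/(4/1) = 1 + 1/4 = 5/4
3 + 1/(5/4) = 3 + 4/5 = 19/5
1 + 1/(19/5) = 1 + 5/19 = 24/19
1 + 1/(24/19) = 1 + 19/24 = 43/24
4 + 1/(43/24) = 4 + 24/43 = 196/43

196/43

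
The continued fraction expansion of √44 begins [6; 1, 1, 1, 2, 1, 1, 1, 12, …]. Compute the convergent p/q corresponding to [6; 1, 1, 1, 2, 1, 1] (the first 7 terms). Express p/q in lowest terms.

126/19

Start with 1.
1 + 1/(1/1) = 1 + 1/1 = 2/1
2 + 1/(2/1) = 2 + 1/2 = 5/2
1 + 1/(5/2) = 1 + 2/5 = 7/5
1 + 1/(7/5) = 1 + 5/7 = 12/7
1 + 1/(12/7) = 1 + 7/12 = 19/12
6 + 1/(19/12) = 6 + 12/19 = 126/19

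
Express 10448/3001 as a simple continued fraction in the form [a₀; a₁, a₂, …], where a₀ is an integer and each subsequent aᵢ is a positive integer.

[3; 2, 13, 55, 2]

10448 = 3·3001 + 1445, so a_0 = 3
3001 = 2·1445 + 111, so a_1 = 2
1445 = 13·111 + 2, so a_2 = 13
111 = 55·2 + 1, so a_3 = 55
2 = 2·1 + 0, so a_4 = 2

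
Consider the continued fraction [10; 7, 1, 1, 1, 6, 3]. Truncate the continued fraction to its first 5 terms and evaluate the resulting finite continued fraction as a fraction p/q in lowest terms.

233/23

Start with 1.
1 + 1/(1/1) = 1 + 1/1 = 2/1
1 + 1/(2/1) = 1 + 1/2 = 3/2
7 + 1/(3/2) = 7 + 2/3 = 23/3
10 + 1/(23/3) = 10 + 3/23 = 233/23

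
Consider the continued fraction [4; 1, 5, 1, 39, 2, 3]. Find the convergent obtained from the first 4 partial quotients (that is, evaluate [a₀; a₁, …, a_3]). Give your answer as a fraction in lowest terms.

Start with 1.
5 + 1/(1/1) = 5 + 1/1 = 6/1
1 + 1/(6/1) = 1 + 1/6 = 7/6
4 + 1/(7/6) = 4 + 6/7 = 34/7

34/7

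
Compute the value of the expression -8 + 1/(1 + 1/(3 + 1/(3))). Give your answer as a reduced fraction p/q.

Start with 3.
3 + 1/(3/1) = 3 + 1/3 = 10/3
1 + 1/(10/3) = 1 + 3/10 = 13/10
-8 + 1/(13/10) = -8 + 10/13 = -94/13

-94/13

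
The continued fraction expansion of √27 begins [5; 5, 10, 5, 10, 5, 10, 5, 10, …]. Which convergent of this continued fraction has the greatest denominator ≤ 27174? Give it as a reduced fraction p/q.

70226/13515

a_0 = 5: 5/1  (≤ bound)
a_1 = 5: 26/5  (≤ bound)
a_2 = 10: 265/51  (≤ bound)
a_3 = 5: 1351/260  (≤ bound)
a_4 = 10: 13775/2651  (≤ bound)
a_5 = 5: 70226/13515  (≤ bound)
a_6 = 10: 716035/137801  (> 27174, stop)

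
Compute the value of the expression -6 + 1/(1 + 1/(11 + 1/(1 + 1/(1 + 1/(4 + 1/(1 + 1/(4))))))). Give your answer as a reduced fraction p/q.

Start with 4.
1 + 1/(4/1) = 1 + 1/4 = 5/4
4 + 1/(5/4) = 4 + 4/5 = 24/5
1 + 1/(24/5) = 1 + 5/24 = 29/24
1 + 1/(29/24) = 1 + 24/29 = 53/29
11 + 1/(53/29) = 11 + 29/53 = 612/53
1 + 1/(612/53) = 1 + 53/612 = 665/612
-6 + 1/(665/612) = -6 + 612/665 = -3378/665

-3378/665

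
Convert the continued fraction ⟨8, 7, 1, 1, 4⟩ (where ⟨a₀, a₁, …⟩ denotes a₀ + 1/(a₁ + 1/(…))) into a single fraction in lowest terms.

Work from the innermost term outward:
Start with 4.
1 + 1/(4/1) = 1 + 1/4 = 5/4
1 + 1/(5/4) = 1 + 4/5 = 9/5
7 + 1/(9/5) = 7 + 5/9 = 68/9
8 + 1/(68/9) = 8 + 9/68 = 553/68

553/68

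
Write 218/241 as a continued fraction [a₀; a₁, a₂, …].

Run the Euclidean algorithm, recording each quotient:
⌊218/241⌋ = 0, remainder 218
⌊241/218⌋ = 1, remainder 23
⌊218/23⌋ = 9, remainder 11
⌊23/11⌋ = 2, remainder 1
⌊11/1⌋ = 11, remainder 0

[0; 1, 9, 2, 11]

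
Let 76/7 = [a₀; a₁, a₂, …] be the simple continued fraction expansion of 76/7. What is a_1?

76 = 10·7 + 6, so a_0 = 10
7 = 1·6 + 1, so a_1 = 1

1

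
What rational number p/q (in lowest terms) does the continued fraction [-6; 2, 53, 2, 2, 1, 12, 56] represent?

a_0 = -6: -6/1
a_1 = 2: -11/2
a_2 = 53: -589/107
a_3 = 2: -1189/216
a_4 = 2: -2967/539
a_5 = 1: -4156/755
a_6 = 12: -52839/9599
a_7 = 56: -2963140/538299

-2963140/538299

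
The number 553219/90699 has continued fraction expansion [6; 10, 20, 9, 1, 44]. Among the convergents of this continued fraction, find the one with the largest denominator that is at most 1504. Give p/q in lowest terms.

a_0 = 6: 6/1  (≤ bound)
a_1 = 10: 61/10  (≤ bound)
a_2 = 20: 1226/201  (≤ bound)
a_3 = 9: 11095/1819  (> 1504, stop)

1226/201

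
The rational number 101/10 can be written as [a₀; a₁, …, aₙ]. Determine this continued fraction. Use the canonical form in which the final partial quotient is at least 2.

[10; 10]

Run the Euclidean algorithm, recording each quotient:
⌊101/10⌋ = 10, remainder 1
⌊10/1⌋ = 10, remainder 0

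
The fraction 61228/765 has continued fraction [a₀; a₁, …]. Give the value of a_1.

⌊61228/765⌋ = 80, remainder 28
⌊765/28⌋ = 27, remainder 9

27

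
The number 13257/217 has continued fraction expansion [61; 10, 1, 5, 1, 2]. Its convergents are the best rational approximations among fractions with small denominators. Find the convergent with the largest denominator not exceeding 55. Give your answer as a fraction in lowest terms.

672/11

List convergents until the denominator exceeds the bound:
a_0 = 61: 61/1  (≤ bound)
a_1 = 10: 611/10  (≤ bound)
a_2 = 1: 672/11  (≤ bound)
a_3 = 5: 3971/65  (> 55, stop)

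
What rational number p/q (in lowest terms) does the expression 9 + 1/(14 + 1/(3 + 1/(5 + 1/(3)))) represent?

6621/730

Build up convergents one term at a time:
a_0 = 9: 9/1
a_1 = 14: 127/14
a_2 = 3: 390/43
a_3 = 5: 2077/229
a_4 = 3: 6621/730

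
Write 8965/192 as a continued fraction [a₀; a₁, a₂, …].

[46; 1, 2, 3, 1, 14]

8965 = 46·192 + 133, so a_0 = 46
192 = 1·133 + 59, so a_1 = 1
133 = 2·59 + 15, so a_2 = 2
59 = 3·15 + 14, so a_3 = 3
15 = 1·14 + 1, so a_4 = 1
14 = 14·1 + 0, so a_5 = 14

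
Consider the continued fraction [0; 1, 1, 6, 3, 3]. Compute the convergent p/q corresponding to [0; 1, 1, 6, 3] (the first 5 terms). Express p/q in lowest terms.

22/41

Start with 3.
6 + 1/(3/1) = 6 + 1/3 = 19/3
1 + 1/(19/3) = 1 + 3/19 = 22/19
1 + 1/(22/19) = 1 + 19/22 = 41/22
0 + 1/(41/22) = 0 + 22/41 = 22/41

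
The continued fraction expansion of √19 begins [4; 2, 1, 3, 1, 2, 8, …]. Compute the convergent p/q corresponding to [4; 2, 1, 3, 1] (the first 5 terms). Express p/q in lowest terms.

61/14

a_0 = 4: 4/1
a_1 = 2: 9/2
a_2 = 1: 13/3
a_3 = 3: 48/11
a_4 = 1: 61/14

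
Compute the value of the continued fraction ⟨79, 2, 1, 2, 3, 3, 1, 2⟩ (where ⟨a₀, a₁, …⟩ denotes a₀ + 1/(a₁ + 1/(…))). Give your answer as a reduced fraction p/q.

25478/321

Start with 2.
1 + 1/(2/1) = 1 + 1/2 = 3/2
3 + 1/(3/2) = 3 + 2/3 = 11/3
3 + 1/(11/3) = 3 + 3/11 = 36/11
2 + 1/(36/11) = 2 + 11/36 = 83/36
1 + 1/(83/36) = 1 + 36/83 = 119/83
2 + 1/(119/83) = 2 + 83/119 = 321/119
79 + 1/(321/119) = 79 + 119/321 = 25478/321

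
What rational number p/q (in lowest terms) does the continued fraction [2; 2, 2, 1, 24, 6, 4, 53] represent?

Start with 53.
4 + 1/(53/1) = 4 + 1/53 = 213/53
6 + 1/(213/53) = 6 + 53/213 = 1331/213
24 + 1/(1331/213) = 24 + 213/1331 = 32157/1331
1 + 1/(32157/1331) = 1 + 1331/32157 = 33488/32157
2 + 1/(33488/32157) = 2 + 32157/33488 = 99133/33488
2 + 1/(99133/33488) = 2 + 33488/99133 = 231754/99133
2 + 1/(231754/99133) = 2 + 99133/231754 = 562641/231754

562641/231754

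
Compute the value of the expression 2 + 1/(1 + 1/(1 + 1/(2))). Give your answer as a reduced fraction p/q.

13/5

a_0 = 2: 2/1
a_1 = 1: 3/1
a_2 = 1: 5/2
a_3 = 2: 13/5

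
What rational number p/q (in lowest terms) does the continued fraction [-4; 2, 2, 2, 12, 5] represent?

Start with 5.
12 + 1/(5/1) = 12 + 1/5 = 61/5
2 + 1/(61/5) = 2 + 5/61 = 127/61
2 + 1/(127/61) = 2 + 61/127 = 315/127
2 + 1/(315/127) = 2 + 127/315 = 757/315
-4 + 1/(757/315) = -4 + 315/757 = -2713/757

-2713/757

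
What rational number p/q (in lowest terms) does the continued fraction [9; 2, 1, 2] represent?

75/8

a_0 = 9: 9/1
a_1 = 2: 19/2
a_2 = 1: 28/3
a_3 = 2: 75/8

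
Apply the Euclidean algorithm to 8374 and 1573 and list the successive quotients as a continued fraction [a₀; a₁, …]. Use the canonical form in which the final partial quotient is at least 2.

Repeatedly divide and take the remainder:
⌊8374/1573⌋ = 5, remainder 509
⌊1573/509⌋ = 3, remainder 46
⌊509/46⌋ = 11, remainder 3
⌊46/3⌋ = 15, remainder 1
⌊3/1⌋ = 3, remainder 0

[5; 3, 11, 15, 3]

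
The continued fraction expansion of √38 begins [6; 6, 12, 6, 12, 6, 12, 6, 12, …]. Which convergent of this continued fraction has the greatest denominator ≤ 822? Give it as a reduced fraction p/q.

2737/444

List convergents until the denominator exceeds the bound:
a_0 = 6: 6/1  (≤ bound)
a_1 = 6: 37/6  (≤ bound)
a_2 = 12: 450/73  (≤ bound)
a_3 = 6: 2737/444  (≤ bound)
a_4 = 12: 33294/5401  (> 822, stop)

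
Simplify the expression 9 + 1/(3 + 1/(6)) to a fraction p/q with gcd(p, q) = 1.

a_0 = 9: 9/1
a_1 = 3: 28/3
a_2 = 6: 177/19

177/19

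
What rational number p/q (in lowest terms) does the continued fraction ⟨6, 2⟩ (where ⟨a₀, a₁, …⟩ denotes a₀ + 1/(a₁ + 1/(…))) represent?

Collapse the nested fraction from the inside out:
Start with 2.
6 + 1/(2/1) = 6 + 1/2 = 13/2

13/2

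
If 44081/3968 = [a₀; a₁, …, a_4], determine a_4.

44081 ÷ 3968 → quotient 11, remainder 433
3968 ÷ 433 → quotient 9, remainder 71
433 ÷ 71 → quotient 6, remainder 7
71 ÷ 7 → quotient 10, remainder 1
7 ÷ 1 → quotient 7, remainder 0

7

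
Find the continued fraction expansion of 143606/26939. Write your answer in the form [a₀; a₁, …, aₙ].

[5; 3, 43, 3, 1, 7, 1, 5]

143606 ÷ 26939 → quotient 5, remainder 8911
26939 ÷ 8911 → quotient 3, remainder 206
8911 ÷ 206 → quotient 43, remainder 53
206 ÷ 53 → quotient 3, remainder 47
53 ÷ 47 → quotient 1, remainder 6
47 ÷ 6 → quotient 7, remainder 5
6 ÷ 5 → quotient 1, remainder 1
5 ÷ 1 → quotient 5, remainder 0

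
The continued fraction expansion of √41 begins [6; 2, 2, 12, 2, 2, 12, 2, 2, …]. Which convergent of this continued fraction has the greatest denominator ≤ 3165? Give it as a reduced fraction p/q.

2049/320

List convergents until the denominator exceeds the bound:
a_0 = 6: 6/1  (≤ bound)
a_1 = 2: 13/2  (≤ bound)
a_2 = 2: 32/5  (≤ bound)
a_3 = 12: 397/62  (≤ bound)
a_4 = 2: 826/129  (≤ bound)
a_5 = 2: 2049/320  (≤ bound)
a_6 = 12: 25414/3969  (> 3165, stop)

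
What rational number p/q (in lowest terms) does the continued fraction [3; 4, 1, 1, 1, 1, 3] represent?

267/83

Starting at the tail and folding back:
Start with 3.
1 + 1/(3/1) = 1 + 1/3 = 4/3
1 + 1/(4/3) = 1 + 3/4 = 7/4
1 + 1/(7/4) = 1 + 4/7 = 11/7
1 + 1/(11/7) = 1 + 7/11 = 18/11
4 + 1/(18/11) = 4 + 11/18 = 83/18
3 + 1/(83/18) = 3 + 18/83 = 267/83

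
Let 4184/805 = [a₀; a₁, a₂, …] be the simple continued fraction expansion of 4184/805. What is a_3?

1

⌊4184/805⌋ = 5, remainder 159
⌊805/159⌋ = 5, remainder 10
⌊159/10⌋ = 15, remainder 9
⌊10/9⌋ = 1, remainder 1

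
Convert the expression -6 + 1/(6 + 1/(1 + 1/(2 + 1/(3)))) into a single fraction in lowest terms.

Compute successive convergents:
a_0 = -6: -6/1
a_1 = 6: -35/6
a_2 = 1: -41/7
a_3 = 2: -117/20
a_4 = 3: -392/67

-392/67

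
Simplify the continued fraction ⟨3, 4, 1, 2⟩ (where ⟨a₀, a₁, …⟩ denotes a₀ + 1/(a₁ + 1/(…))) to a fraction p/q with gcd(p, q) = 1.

45/14

Start with 2.
1 + 1/(2/1) = 1 + 1/2 = 3/2
4 + 1/(3/2) = 4 + 2/3 = 14/3
3 + 1/(14/3) = 3 + 3/14 = 45/14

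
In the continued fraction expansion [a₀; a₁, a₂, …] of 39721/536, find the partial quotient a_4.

39721 ÷ 536 → quotient 74, remainder 57
536 ÷ 57 → quotient 9, remainder 23
57 ÷ 23 → quotient 2, remainder 11
23 ÷ 11 → quotient 2, remainder 1
11 ÷ 1 → quotient 11, remainder 0

11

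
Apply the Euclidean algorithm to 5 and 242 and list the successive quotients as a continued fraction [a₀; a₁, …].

Apply division with remainder until the remainder is 0:
⌊5/242⌋ = 0, remainder 5
⌊242/5⌋ = 48, remainder 2
⌊5/2⌋ = 2, remainder 1
⌊2/1⌋ = 2, remainder 0

[0; 48, 2, 2]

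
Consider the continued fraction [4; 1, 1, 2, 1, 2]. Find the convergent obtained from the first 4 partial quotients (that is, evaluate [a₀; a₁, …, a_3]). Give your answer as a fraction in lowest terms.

23/5

a_0 = 4: 4/1
a_1 = 1: 5/1
a_2 = 1: 9/2
a_3 = 2: 23/5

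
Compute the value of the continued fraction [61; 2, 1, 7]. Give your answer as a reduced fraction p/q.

1411/23

a_0 = 61: 61/1
a_1 = 2: 123/2
a_2 = 1: 184/3
a_3 = 7: 1411/23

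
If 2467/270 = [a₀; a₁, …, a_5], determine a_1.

7

⌊2467/270⌋ = 9, remainder 37
⌊270/37⌋ = 7, remainder 11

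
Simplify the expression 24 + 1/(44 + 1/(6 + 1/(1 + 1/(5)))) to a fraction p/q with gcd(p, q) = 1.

43481/1810

a_0 = 24: 24/1
a_1 = 44: 1057/44
a_2 = 6: 6366/265
a_3 = 1: 7423/309
a_4 = 5: 43481/1810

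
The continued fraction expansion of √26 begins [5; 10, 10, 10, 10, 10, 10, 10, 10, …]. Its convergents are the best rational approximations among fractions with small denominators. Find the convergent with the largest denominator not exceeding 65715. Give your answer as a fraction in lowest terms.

a_0 = 5: 5/1  (≤ bound)
a_1 = 10: 51/10  (≤ bound)
a_2 = 10: 515/101  (≤ bound)
a_3 = 10: 5201/1020  (≤ bound)
a_4 = 10: 52525/10301  (≤ bound)
a_5 = 10: 530451/104030  (> 65715, stop)

52525/10301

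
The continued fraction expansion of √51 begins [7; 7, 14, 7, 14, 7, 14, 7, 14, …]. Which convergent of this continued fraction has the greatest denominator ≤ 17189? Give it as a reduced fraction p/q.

List convergents until the denominator exceeds the bound:
a_0 = 7: 7/1  (≤ bound)
a_1 = 7: 50/7  (≤ bound)
a_2 = 14: 707/99  (≤ bound)
a_3 = 7: 4999/700  (≤ bound)
a_4 = 14: 70693/9899  (≤ bound)
a_5 = 7: 499850/69993  (> 17189, stop)

70693/9899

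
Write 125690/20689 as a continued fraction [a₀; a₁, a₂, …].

[6; 13, 3, 2, 1, 1, 1, 57]

Apply division with remainder until the remainder is 0:
125690 = 6·20689 + 1556, so a_0 = 6
20689 = 13·1556 + 461, so a_1 = 13
1556 = 3·461 + 173, so a_2 = 3
461 = 2·173 + 115, so a_3 = 2
173 = 1·115 + 58, so a_4 = 1
115 = 1·58 + 57, so a_5 = 1
58 = 1·57 + 1, so a_6 = 1
57 = 57·1 + 0, so a_7 = 57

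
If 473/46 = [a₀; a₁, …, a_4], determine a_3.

1

⌊473/46⌋ = 10, remainder 13
⌊46/13⌋ = 3, remainder 7
⌊13/7⌋ = 1, remainder 6
⌊7/6⌋ = 1, remainder 1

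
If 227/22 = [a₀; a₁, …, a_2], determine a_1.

⌊227/22⌋ = 10, remainder 7
⌊22/7⌋ = 3, remainder 1

3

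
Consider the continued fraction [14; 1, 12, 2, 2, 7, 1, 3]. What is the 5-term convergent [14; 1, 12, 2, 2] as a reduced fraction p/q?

1000/67

Start with 2.
2 + 1/(2/1) = 2 + 1/2 = 5/2
12 + 1/(5/2) = 12 + 2/5 = 62/5
1 + 1/(62/5) = 1 + 5/62 = 67/62
14 + 1/(67/62) = 14 + 62/67 = 1000/67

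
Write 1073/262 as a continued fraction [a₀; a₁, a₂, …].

[4; 10, 2, 12]

Repeatedly divide and take the remainder:
⌊1073/262⌋ = 4, remainder 25
⌊262/25⌋ = 10, remainder 12
⌊25/12⌋ = 2, remainder 1
⌊12/1⌋ = 12, remainder 0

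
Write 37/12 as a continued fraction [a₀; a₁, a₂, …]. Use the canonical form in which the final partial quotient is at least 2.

[3; 12]

37 = 3·12 + 1, so a_0 = 3
12 = 12·1 + 0, so a_1 = 12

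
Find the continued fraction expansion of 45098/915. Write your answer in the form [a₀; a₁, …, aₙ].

[49; 3, 2, 11, 2, 5]

Apply division with remainder until the remainder is 0:
45098 = 49·915 + 263, so a_0 = 49
915 = 3·263 + 126, so a_1 = 3
263 = 2·126 + 11, so a_2 = 2
126 = 11·11 + 5, so a_3 = 11
11 = 2·5 + 1, so a_4 = 2
5 = 5·1 + 0, so a_5 = 5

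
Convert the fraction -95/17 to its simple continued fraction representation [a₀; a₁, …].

[-6; 2, 2, 3]

Run the Euclidean algorithm, recording each quotient:
-95 ÷ 17 → quotient -6, remainder 7
17 ÷ 7 → quotient 2, remainder 3
7 ÷ 3 → quotient 2, remainder 1
3 ÷ 1 → quotient 3, remainder 0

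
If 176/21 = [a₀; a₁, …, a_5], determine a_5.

2

⌊176/21⌋ = 8, remainder 8
⌊21/8⌋ = 2, remainder 5
⌊8/5⌋ = 1, remainder 3
⌊5/3⌋ = 1, remainder 2
⌊3/2⌋ = 1, remainder 1
⌊2/1⌋ = 2, remainder 0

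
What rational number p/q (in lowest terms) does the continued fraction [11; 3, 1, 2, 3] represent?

a_0 = 11: 11/1
a_1 = 3: 34/3
a_2 = 1: 45/4
a_3 = 2: 124/11
a_4 = 3: 417/37

417/37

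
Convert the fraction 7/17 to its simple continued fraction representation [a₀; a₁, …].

⌊7/17⌋ = 0, remainder 7
⌊17/7⌋ = 2, remainder 3
⌊7/3⌋ = 2, remainder 1
⌊3/1⌋ = 3, remainder 0

[0; 2, 2, 3]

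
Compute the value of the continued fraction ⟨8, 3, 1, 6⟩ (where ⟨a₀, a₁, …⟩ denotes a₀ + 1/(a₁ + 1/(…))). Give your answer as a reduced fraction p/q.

Start with 6.
1 + 1/(6/1) = 1 + 1/6 = 7/6
3 + 1/(7/6) = 3 + 6/7 = 27/7
8 + 1/(27/7) = 8 + 7/27 = 223/27

223/27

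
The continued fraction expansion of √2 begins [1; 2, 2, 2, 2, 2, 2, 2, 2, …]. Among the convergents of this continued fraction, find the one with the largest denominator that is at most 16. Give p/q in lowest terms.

List convergents until the denominator exceeds the bound:
a_0 = 1: 1/1  (≤ bound)
a_1 = 2: 3/2  (≤ bound)
a_2 = 2: 7/5  (≤ bound)
a_3 = 2: 17/12  (≤ bound)
a_4 = 2: 41/29  (> 16, stop)

17/12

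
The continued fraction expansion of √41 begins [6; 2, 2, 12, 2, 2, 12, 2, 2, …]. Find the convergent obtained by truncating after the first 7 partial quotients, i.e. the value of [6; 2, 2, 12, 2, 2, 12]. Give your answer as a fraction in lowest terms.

a_0 = 6: 6/1
a_1 = 2: 13/2
a_2 = 2: 32/5
a_3 = 12: 397/62
a_4 = 2: 826/129
a_5 = 2: 2049/320
a_6 = 12: 25414/3969

25414/3969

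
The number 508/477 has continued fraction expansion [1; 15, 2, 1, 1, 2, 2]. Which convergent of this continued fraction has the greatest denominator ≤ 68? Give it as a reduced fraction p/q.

List convergents until the denominator exceeds the bound:
a_0 = 1: 1/1  (≤ bound)
a_1 = 15: 16/15  (≤ bound)
a_2 = 2: 33/31  (≤ bound)
a_3 = 1: 49/46  (≤ bound)
a_4 = 1: 82/77  (> 68, stop)

49/46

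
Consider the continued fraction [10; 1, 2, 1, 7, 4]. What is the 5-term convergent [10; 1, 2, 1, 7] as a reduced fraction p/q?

a_0 = 10: 10/1
a_1 = 1: 11/1
a_2 = 2: 32/3
a_3 = 1: 43/4
a_4 = 7: 333/31

333/31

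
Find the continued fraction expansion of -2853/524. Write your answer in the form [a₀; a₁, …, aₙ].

-2853 = -6·524 + 291, so a_0 = -6
524 = 1·291 + 233, so a_1 = 1
291 = 1·233 + 58, so a_2 = 1
233 = 4·58 + 1, so a_3 = 4
58 = 58·1 + 0, so a_4 = 58

[-6; 1, 1, 4, 58]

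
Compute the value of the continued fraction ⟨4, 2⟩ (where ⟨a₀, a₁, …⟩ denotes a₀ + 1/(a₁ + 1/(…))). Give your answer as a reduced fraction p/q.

9/2

Start with 2.
4 + 1/(2/1) = 4 + 1/2 = 9/2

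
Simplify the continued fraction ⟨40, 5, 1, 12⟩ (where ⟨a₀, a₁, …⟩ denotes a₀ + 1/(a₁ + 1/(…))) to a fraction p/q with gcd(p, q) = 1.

3093/77

Use the convergent recurrence hₖ = aₖ·hₖ₋₁ + hₖ₋₂ (and likewise for the denominators kₖ):
a_0 = 40: 40/1
a_1 = 5: 201/5
a_2 = 1: 241/6
a_3 = 12: 3093/77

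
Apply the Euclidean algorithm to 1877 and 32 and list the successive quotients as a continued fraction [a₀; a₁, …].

Run the Euclidean algorithm, recording each quotient:
1877 = 58·32 + 21, so a_0 = 58
32 = 1·21 + 11, so a_1 = 1
21 = 1·11 + 10, so a_2 = 1
11 = 1·10 + 1, so a_3 = 1
10 = 10·1 + 0, so a_4 = 10

[58; 1, 1, 1, 10]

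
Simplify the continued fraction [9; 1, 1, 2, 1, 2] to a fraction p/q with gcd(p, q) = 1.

182/19

Build up convergents one term at a time:
a_0 = 9: 9/1
a_1 = 1: 10/1
a_2 = 1: 19/2
a_3 = 2: 48/5
a_4 = 1: 67/7
a_5 = 2: 182/19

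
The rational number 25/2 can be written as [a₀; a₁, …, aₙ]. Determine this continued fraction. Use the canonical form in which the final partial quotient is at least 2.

[12; 2]

Apply division with remainder until the remainder is 0:
25 = 12·2 + 1, so a_0 = 12
2 = 2·1 + 0, so a_1 = 2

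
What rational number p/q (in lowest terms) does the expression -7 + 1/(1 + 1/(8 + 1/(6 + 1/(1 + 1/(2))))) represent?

a_0 = -7: -7/1
a_1 = 1: -6/1
a_2 = 8: -55/9
a_3 = 6: -336/55
a_4 = 1: -391/64
a_5 = 2: -1118/183

-1118/183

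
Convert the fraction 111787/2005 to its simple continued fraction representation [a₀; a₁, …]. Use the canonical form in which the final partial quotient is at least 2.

[55; 1, 3, 14, 1, 15, 2]

111787 = 55·2005 + 1512, so a_0 = 55
2005 = 1·1512 + 493, so a_1 = 1
1512 = 3·493 + 33, so a_2 = 3
493 = 14·33 + 31, so a_3 = 14
33 = 1·31 + 2, so a_4 = 1
31 = 15·2 + 1, so a_5 = 15
2 = 2·1 + 0, so a_6 = 2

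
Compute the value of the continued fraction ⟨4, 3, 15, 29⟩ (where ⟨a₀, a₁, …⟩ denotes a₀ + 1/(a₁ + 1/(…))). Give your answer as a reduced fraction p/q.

5784/1337

Build up convergents one term at a time:
a_0 = 4: 4/1
a_1 = 3: 13/3
a_2 = 15: 199/46
a_3 = 29: 5784/1337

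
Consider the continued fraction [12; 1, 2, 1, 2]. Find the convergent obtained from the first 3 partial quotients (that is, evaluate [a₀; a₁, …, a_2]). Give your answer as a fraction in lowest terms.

38/3

Start with 2.
1 + 1/(2/1) = 1 + 1/2 = 3/2
12 + 1/(3/2) = 12 + 2/3 = 38/3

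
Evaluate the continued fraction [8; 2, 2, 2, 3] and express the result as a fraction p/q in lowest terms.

Start with 3.
2 + 1/(3/1) = 2 + 1/3 = 7/3
2 + 1/(7/3) = 2 + 3/7 = 17/7
2 + 1/(17/7) = 2 + 7/17 = 41/17
8 + 1/(41/17) = 8 + 17/41 = 345/41

345/41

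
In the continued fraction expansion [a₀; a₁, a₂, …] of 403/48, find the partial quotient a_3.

Apply division with remainder until the remainder is 0:
403 ÷ 48 → quotient 8, remainder 19
48 ÷ 19 → quotient 2, remainder 10
19 ÷ 10 → quotient 1, remainder 9
10 ÷ 9 → quotient 1, remainder 1

1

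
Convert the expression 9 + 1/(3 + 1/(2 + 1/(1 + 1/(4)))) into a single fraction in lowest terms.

Build up convergents one term at a time:
a_0 = 9: 9/1
a_1 = 3: 28/3
a_2 = 2: 65/7
a_3 = 1: 93/10
a_4 = 4: 437/47

437/47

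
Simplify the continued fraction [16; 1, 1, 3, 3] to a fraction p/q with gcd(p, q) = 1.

381/23

a_0 = 16: 16/1
a_1 = 1: 17/1
a_2 = 1: 33/2
a_3 = 3: 116/7
a_4 = 3: 381/23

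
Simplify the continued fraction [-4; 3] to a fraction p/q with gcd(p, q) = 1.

-11/3

Work from the innermost term outward:
Start with 3.
-4 + 1/(3/1) = -4 + 1/3 = -11/3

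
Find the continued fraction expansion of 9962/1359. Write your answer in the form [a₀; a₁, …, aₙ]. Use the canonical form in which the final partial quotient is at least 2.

Repeatedly divide and take the remainder:
⌊9962/1359⌋ = 7, remainder 449
⌊1359/449⌋ = 3, remainder 12
⌊449/12⌋ = 37, remainder 5
⌊12/5⌋ = 2, remainder 2
⌊5/2⌋ = 2, remainder 1
⌊2/1⌋ = 2, remainder 0

[7; 3, 37, 2, 2, 2]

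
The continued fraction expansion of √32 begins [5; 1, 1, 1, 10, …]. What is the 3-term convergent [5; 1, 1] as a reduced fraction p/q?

Start with 1.
1 + 1/(1/1) = 1 + 1/1 = 2/1
5 + 1/(2/1) = 5 + 1/2 = 11/2

11/2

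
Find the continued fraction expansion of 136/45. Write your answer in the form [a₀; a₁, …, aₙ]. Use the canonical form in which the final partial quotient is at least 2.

Repeatedly divide and take the remainder:
⌊136/45⌋ = 3, remainder 1
⌊45/1⌋ = 45, remainder 0

[3; 45]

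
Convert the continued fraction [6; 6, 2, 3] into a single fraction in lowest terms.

a_0 = 6: 6/1
a_1 = 6: 37/6
a_2 = 2: 80/13
a_3 = 3: 277/45

277/45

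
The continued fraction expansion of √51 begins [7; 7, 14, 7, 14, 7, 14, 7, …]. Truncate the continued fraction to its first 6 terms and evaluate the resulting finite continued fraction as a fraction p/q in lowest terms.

499850/69993

Compute successive convergents:
a_0 = 7: 7/1
a_1 = 7: 50/7
a_2 = 14: 707/99
a_3 = 7: 4999/700
a_4 = 14: 70693/9899
a_5 = 7: 499850/69993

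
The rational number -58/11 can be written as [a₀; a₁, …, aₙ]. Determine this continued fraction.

⌊-58/11⌋ = -6, remainder 8
⌊11/8⌋ = 1, remainder 3
⌊8/3⌋ = 2, remainder 2
⌊3/2⌋ = 1, remainder 1
⌊2/1⌋ = 2, remainder 0

[-6; 1, 2, 1, 2]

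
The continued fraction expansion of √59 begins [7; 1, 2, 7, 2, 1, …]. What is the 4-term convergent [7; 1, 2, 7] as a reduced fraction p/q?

Start with 7.
2 + 1/(7/1) = 2 + 1/7 = 15/7
1 + 1/(15/7) = 1 + 7/15 = 22/15
7 + 1/(22/15) = 7 + 15/22 = 169/22

169/22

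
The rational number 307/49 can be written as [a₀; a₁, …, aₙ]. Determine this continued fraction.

[6; 3, 1, 3, 3]

307 = 6·49 + 13, so a_0 = 6
49 = 3·13 + 10, so a_1 = 3
13 = 1·10 + 3, so a_2 = 1
10 = 3·3 + 1, so a_3 = 3
3 = 3·1 + 0, so a_4 = 3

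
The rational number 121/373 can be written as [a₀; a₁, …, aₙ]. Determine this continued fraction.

[0; 3, 12, 10]

121 ÷ 373 → quotient 0, remainder 121
373 ÷ 121 → quotient 3, remainder 10
121 ÷ 10 → quotient 12, remainder 1
10 ÷ 1 → quotient 10, remainder 0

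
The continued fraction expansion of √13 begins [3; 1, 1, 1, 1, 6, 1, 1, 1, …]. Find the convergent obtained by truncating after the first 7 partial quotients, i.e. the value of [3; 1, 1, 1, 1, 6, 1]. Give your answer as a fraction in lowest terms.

137/38

Starting at the tail and folding back:
Start with 1.
6 + 1/(1/1) = 6 + 1/1 = 7/1
1 + 1/(7/1) = 1 + 1/7 = 8/7
1 + 1/(8/7) = 1 + 7/8 = 15/8
1 + 1/(15/8) = 1 + 8/15 = 23/15
1 + 1/(23/15) = 1 + 15/23 = 38/23
3 + 1/(38/23) = 3 + 23/38 = 137/38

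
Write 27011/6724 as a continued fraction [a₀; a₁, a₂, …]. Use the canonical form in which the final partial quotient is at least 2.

⌊27011/6724⌋ = 4, remainder 115
⌊6724/115⌋ = 58, remainder 54
⌊115/54⌋ = 2, remainder 7
⌊54/7⌋ = 7, remainder 5
⌊7/5⌋ = 1, remainder 2
⌊5/2⌋ = 2, remainder 1
⌊2/1⌋ = 2, remainder 0

[4; 58, 2, 7, 1, 2, 2]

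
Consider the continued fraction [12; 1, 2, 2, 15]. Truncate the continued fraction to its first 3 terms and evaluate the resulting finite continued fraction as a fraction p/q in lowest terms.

38/3

a_0 = 12: 12/1
a_1 = 1: 13/1
a_2 = 2: 38/3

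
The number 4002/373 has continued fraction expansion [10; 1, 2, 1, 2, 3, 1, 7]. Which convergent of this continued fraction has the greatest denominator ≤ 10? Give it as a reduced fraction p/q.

43/4

List convergents until the denominator exceeds the bound:
a_0 = 10: 10/1  (≤ bound)
a_1 = 1: 11/1  (≤ bound)
a_2 = 2: 32/3  (≤ bound)
a_3 = 1: 43/4  (≤ bound)
a_4 = 2: 118/11  (> 10, stop)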